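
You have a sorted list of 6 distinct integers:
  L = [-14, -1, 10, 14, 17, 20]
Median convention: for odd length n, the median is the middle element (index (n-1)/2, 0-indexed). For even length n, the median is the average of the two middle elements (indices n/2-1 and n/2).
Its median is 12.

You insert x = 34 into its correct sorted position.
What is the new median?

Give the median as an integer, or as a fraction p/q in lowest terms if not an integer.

Old list (sorted, length 6): [-14, -1, 10, 14, 17, 20]
Old median = 12
Insert x = 34
Old length even (6). Middle pair: indices 2,3 = 10,14.
New length odd (7). New median = single middle element.
x = 34: 6 elements are < x, 0 elements are > x.
New sorted list: [-14, -1, 10, 14, 17, 20, 34]
New median = 14

Answer: 14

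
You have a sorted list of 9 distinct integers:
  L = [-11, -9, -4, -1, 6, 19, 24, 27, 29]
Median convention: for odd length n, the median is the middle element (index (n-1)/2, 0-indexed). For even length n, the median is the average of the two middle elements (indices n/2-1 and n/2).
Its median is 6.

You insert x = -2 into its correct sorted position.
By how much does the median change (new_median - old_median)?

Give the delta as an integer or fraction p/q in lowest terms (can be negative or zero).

Old median = 6
After inserting x = -2: new sorted = [-11, -9, -4, -2, -1, 6, 19, 24, 27, 29]
New median = 5/2
Delta = 5/2 - 6 = -7/2

Answer: -7/2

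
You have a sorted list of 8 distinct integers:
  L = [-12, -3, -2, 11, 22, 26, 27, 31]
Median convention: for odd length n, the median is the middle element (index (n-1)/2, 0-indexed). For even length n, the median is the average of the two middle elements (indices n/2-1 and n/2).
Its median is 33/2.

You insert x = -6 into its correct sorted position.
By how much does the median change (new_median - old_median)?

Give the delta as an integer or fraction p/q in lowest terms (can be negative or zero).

Answer: -11/2

Derivation:
Old median = 33/2
After inserting x = -6: new sorted = [-12, -6, -3, -2, 11, 22, 26, 27, 31]
New median = 11
Delta = 11 - 33/2 = -11/2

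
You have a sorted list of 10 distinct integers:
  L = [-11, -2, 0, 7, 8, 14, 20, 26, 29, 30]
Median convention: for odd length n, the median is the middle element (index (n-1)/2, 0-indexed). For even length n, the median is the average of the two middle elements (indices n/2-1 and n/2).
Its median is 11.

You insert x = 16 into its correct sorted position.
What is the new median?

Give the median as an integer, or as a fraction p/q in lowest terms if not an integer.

Old list (sorted, length 10): [-11, -2, 0, 7, 8, 14, 20, 26, 29, 30]
Old median = 11
Insert x = 16
Old length even (10). Middle pair: indices 4,5 = 8,14.
New length odd (11). New median = single middle element.
x = 16: 6 elements are < x, 4 elements are > x.
New sorted list: [-11, -2, 0, 7, 8, 14, 16, 20, 26, 29, 30]
New median = 14

Answer: 14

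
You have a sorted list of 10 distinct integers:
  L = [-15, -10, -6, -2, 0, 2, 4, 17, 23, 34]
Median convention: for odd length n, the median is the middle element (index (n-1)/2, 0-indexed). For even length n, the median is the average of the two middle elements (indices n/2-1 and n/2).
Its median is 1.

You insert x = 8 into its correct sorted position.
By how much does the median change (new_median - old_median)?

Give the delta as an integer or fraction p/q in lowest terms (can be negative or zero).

Answer: 1

Derivation:
Old median = 1
After inserting x = 8: new sorted = [-15, -10, -6, -2, 0, 2, 4, 8, 17, 23, 34]
New median = 2
Delta = 2 - 1 = 1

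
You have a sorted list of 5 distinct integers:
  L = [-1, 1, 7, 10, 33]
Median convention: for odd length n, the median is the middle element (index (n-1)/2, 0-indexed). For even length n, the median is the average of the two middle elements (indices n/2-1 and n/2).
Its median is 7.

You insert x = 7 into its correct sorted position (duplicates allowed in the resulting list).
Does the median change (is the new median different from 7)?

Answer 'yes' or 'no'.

Old median = 7
Insert x = 7
New median = 7
Changed? no

Answer: no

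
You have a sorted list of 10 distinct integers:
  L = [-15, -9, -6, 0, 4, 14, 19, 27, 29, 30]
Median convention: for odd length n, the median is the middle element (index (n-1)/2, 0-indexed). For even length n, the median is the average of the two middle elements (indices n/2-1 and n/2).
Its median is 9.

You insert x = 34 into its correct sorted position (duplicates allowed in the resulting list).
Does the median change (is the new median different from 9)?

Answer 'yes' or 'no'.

Old median = 9
Insert x = 34
New median = 14
Changed? yes

Answer: yes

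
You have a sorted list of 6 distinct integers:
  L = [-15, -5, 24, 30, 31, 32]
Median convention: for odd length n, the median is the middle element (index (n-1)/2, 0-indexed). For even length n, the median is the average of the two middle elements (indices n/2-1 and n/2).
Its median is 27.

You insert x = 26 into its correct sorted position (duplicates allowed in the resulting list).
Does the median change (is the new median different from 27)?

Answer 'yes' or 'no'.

Answer: yes

Derivation:
Old median = 27
Insert x = 26
New median = 26
Changed? yes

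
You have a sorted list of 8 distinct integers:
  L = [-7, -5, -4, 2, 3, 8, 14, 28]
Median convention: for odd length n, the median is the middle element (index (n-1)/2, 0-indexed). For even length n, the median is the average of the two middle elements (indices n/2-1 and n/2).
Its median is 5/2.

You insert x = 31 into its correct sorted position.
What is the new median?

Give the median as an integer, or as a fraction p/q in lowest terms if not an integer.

Answer: 3

Derivation:
Old list (sorted, length 8): [-7, -5, -4, 2, 3, 8, 14, 28]
Old median = 5/2
Insert x = 31
Old length even (8). Middle pair: indices 3,4 = 2,3.
New length odd (9). New median = single middle element.
x = 31: 8 elements are < x, 0 elements are > x.
New sorted list: [-7, -5, -4, 2, 3, 8, 14, 28, 31]
New median = 3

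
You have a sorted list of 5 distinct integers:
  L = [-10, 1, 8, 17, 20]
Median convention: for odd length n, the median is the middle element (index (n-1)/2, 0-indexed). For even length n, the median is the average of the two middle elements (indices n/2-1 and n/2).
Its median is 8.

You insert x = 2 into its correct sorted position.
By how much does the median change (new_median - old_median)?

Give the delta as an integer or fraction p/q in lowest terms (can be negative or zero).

Old median = 8
After inserting x = 2: new sorted = [-10, 1, 2, 8, 17, 20]
New median = 5
Delta = 5 - 8 = -3

Answer: -3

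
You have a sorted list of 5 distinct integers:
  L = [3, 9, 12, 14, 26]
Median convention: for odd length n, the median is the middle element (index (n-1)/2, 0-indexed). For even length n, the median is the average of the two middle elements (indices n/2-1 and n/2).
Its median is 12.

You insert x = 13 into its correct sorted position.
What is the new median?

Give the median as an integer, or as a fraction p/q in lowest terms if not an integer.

Old list (sorted, length 5): [3, 9, 12, 14, 26]
Old median = 12
Insert x = 13
Old length odd (5). Middle was index 2 = 12.
New length even (6). New median = avg of two middle elements.
x = 13: 3 elements are < x, 2 elements are > x.
New sorted list: [3, 9, 12, 13, 14, 26]
New median = 25/2

Answer: 25/2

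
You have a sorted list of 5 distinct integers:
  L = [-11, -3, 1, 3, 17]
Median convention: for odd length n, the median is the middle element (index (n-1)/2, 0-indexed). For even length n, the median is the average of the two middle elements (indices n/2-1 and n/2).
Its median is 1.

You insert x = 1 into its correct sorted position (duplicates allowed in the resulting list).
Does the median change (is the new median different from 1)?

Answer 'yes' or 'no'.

Answer: no

Derivation:
Old median = 1
Insert x = 1
New median = 1
Changed? no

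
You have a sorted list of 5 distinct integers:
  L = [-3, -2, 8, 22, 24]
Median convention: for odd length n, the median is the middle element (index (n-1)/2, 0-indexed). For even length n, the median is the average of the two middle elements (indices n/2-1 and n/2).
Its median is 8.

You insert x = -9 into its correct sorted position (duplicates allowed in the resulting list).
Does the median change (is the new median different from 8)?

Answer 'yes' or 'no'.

Answer: yes

Derivation:
Old median = 8
Insert x = -9
New median = 3
Changed? yes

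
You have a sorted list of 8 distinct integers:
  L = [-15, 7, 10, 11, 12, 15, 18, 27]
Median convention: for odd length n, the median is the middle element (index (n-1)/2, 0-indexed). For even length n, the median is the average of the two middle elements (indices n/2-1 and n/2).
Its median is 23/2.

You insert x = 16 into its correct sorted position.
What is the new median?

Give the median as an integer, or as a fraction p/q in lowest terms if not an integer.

Answer: 12

Derivation:
Old list (sorted, length 8): [-15, 7, 10, 11, 12, 15, 18, 27]
Old median = 23/2
Insert x = 16
Old length even (8). Middle pair: indices 3,4 = 11,12.
New length odd (9). New median = single middle element.
x = 16: 6 elements are < x, 2 elements are > x.
New sorted list: [-15, 7, 10, 11, 12, 15, 16, 18, 27]
New median = 12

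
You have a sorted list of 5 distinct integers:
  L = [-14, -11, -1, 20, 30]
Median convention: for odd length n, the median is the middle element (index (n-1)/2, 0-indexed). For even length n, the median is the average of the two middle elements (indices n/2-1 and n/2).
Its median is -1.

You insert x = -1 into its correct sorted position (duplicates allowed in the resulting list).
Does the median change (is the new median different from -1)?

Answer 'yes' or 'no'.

Old median = -1
Insert x = -1
New median = -1
Changed? no

Answer: no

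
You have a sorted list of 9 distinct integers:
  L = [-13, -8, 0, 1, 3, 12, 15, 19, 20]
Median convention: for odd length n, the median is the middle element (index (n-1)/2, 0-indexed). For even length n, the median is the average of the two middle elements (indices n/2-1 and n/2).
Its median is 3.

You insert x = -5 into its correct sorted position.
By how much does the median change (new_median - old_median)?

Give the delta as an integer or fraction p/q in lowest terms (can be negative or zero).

Answer: -1

Derivation:
Old median = 3
After inserting x = -5: new sorted = [-13, -8, -5, 0, 1, 3, 12, 15, 19, 20]
New median = 2
Delta = 2 - 3 = -1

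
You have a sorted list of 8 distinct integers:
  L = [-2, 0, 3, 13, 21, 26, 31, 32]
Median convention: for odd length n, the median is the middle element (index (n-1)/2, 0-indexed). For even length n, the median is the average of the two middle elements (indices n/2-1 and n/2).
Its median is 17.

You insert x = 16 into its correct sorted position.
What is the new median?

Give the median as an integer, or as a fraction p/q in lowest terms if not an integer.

Old list (sorted, length 8): [-2, 0, 3, 13, 21, 26, 31, 32]
Old median = 17
Insert x = 16
Old length even (8). Middle pair: indices 3,4 = 13,21.
New length odd (9). New median = single middle element.
x = 16: 4 elements are < x, 4 elements are > x.
New sorted list: [-2, 0, 3, 13, 16, 21, 26, 31, 32]
New median = 16

Answer: 16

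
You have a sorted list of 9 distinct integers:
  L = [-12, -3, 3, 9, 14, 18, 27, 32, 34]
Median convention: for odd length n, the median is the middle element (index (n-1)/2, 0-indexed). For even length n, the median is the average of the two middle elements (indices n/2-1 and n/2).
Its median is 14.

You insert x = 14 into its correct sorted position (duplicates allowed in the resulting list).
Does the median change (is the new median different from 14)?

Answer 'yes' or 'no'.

Old median = 14
Insert x = 14
New median = 14
Changed? no

Answer: no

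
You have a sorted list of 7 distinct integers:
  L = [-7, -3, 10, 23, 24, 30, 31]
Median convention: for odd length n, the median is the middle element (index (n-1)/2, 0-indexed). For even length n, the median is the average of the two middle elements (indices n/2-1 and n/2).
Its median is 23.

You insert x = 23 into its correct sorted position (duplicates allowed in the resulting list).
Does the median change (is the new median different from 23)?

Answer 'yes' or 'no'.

Old median = 23
Insert x = 23
New median = 23
Changed? no

Answer: no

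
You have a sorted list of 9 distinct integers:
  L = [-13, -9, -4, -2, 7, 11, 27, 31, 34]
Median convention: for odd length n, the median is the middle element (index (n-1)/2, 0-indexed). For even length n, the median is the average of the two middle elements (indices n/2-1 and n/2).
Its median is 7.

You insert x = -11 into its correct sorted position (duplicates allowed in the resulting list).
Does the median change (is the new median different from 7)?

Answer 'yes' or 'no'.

Old median = 7
Insert x = -11
New median = 5/2
Changed? yes

Answer: yes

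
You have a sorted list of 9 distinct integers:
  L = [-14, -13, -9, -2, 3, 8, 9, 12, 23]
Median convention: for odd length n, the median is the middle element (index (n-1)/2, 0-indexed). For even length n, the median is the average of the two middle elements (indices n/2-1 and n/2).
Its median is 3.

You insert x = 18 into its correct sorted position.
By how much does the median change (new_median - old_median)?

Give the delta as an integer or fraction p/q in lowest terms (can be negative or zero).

Answer: 5/2

Derivation:
Old median = 3
After inserting x = 18: new sorted = [-14, -13, -9, -2, 3, 8, 9, 12, 18, 23]
New median = 11/2
Delta = 11/2 - 3 = 5/2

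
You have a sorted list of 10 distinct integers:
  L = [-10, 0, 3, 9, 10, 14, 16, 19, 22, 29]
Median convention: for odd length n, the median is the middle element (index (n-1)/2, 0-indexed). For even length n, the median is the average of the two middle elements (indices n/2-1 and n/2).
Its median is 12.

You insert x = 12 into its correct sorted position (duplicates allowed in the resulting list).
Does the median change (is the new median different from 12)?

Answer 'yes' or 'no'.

Old median = 12
Insert x = 12
New median = 12
Changed? no

Answer: no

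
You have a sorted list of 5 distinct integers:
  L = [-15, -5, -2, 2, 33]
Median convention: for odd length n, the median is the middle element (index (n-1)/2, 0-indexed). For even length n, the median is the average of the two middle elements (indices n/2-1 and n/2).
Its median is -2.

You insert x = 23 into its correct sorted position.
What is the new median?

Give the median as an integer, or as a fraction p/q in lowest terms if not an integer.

Answer: 0

Derivation:
Old list (sorted, length 5): [-15, -5, -2, 2, 33]
Old median = -2
Insert x = 23
Old length odd (5). Middle was index 2 = -2.
New length even (6). New median = avg of two middle elements.
x = 23: 4 elements are < x, 1 elements are > x.
New sorted list: [-15, -5, -2, 2, 23, 33]
New median = 0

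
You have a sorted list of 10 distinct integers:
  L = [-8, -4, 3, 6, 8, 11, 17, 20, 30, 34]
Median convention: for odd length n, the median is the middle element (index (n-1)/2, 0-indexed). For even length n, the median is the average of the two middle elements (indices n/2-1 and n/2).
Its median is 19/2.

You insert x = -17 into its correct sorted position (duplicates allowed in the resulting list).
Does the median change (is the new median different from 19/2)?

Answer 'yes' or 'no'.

Old median = 19/2
Insert x = -17
New median = 8
Changed? yes

Answer: yes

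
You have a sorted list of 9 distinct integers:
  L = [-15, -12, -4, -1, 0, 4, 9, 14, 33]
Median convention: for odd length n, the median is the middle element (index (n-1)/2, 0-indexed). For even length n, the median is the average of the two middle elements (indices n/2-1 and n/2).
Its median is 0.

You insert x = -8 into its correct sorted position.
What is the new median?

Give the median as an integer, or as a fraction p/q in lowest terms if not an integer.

Answer: -1/2

Derivation:
Old list (sorted, length 9): [-15, -12, -4, -1, 0, 4, 9, 14, 33]
Old median = 0
Insert x = -8
Old length odd (9). Middle was index 4 = 0.
New length even (10). New median = avg of two middle elements.
x = -8: 2 elements are < x, 7 elements are > x.
New sorted list: [-15, -12, -8, -4, -1, 0, 4, 9, 14, 33]
New median = -1/2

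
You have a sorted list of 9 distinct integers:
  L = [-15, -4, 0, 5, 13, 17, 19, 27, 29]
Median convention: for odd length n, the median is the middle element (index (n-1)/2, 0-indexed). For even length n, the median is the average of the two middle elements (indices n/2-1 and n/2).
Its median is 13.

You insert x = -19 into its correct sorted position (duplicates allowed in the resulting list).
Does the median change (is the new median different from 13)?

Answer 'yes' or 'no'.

Answer: yes

Derivation:
Old median = 13
Insert x = -19
New median = 9
Changed? yes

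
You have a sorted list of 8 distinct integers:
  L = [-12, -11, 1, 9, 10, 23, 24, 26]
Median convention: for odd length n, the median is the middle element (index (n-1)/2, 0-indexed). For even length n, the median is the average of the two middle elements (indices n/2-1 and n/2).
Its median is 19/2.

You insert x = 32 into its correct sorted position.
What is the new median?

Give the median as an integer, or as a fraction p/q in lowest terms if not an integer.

Old list (sorted, length 8): [-12, -11, 1, 9, 10, 23, 24, 26]
Old median = 19/2
Insert x = 32
Old length even (8). Middle pair: indices 3,4 = 9,10.
New length odd (9). New median = single middle element.
x = 32: 8 elements are < x, 0 elements are > x.
New sorted list: [-12, -11, 1, 9, 10, 23, 24, 26, 32]
New median = 10

Answer: 10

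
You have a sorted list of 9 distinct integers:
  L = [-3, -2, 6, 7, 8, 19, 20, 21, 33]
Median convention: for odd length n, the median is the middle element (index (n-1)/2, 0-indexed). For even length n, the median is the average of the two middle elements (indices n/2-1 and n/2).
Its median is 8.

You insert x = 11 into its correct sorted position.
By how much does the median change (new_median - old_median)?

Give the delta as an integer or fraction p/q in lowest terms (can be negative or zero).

Old median = 8
After inserting x = 11: new sorted = [-3, -2, 6, 7, 8, 11, 19, 20, 21, 33]
New median = 19/2
Delta = 19/2 - 8 = 3/2

Answer: 3/2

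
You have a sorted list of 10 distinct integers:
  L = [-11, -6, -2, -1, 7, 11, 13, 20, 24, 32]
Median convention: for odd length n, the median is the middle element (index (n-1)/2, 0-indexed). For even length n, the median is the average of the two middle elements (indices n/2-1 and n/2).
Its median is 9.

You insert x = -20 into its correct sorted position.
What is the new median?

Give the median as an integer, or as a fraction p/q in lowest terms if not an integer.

Answer: 7

Derivation:
Old list (sorted, length 10): [-11, -6, -2, -1, 7, 11, 13, 20, 24, 32]
Old median = 9
Insert x = -20
Old length even (10). Middle pair: indices 4,5 = 7,11.
New length odd (11). New median = single middle element.
x = -20: 0 elements are < x, 10 elements are > x.
New sorted list: [-20, -11, -6, -2, -1, 7, 11, 13, 20, 24, 32]
New median = 7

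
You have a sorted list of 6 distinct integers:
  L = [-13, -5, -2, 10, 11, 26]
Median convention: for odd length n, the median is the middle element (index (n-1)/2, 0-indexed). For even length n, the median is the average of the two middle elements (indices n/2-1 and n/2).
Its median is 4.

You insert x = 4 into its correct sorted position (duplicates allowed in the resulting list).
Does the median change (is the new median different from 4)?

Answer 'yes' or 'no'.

Answer: no

Derivation:
Old median = 4
Insert x = 4
New median = 4
Changed? no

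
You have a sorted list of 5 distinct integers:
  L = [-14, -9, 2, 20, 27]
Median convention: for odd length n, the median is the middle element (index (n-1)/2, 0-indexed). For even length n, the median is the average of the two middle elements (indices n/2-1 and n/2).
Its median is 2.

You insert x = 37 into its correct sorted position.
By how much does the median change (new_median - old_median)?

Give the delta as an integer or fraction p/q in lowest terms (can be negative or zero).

Answer: 9

Derivation:
Old median = 2
After inserting x = 37: new sorted = [-14, -9, 2, 20, 27, 37]
New median = 11
Delta = 11 - 2 = 9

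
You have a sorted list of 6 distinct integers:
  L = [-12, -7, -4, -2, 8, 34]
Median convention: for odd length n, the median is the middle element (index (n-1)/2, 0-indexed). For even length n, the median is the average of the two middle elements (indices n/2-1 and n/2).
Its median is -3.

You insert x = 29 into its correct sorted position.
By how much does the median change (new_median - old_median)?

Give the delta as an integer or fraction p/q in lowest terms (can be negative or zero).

Answer: 1

Derivation:
Old median = -3
After inserting x = 29: new sorted = [-12, -7, -4, -2, 8, 29, 34]
New median = -2
Delta = -2 - -3 = 1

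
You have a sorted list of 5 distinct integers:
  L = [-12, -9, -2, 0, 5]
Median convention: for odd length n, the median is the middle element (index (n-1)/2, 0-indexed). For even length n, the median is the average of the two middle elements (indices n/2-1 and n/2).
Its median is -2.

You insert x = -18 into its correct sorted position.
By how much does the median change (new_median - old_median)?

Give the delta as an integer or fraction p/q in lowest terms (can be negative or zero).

Old median = -2
After inserting x = -18: new sorted = [-18, -12, -9, -2, 0, 5]
New median = -11/2
Delta = -11/2 - -2 = -7/2

Answer: -7/2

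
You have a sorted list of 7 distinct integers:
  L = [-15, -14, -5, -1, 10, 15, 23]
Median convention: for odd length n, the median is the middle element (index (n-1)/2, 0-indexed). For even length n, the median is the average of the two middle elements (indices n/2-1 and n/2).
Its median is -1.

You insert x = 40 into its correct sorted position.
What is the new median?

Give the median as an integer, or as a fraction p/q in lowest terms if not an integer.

Answer: 9/2

Derivation:
Old list (sorted, length 7): [-15, -14, -5, -1, 10, 15, 23]
Old median = -1
Insert x = 40
Old length odd (7). Middle was index 3 = -1.
New length even (8). New median = avg of two middle elements.
x = 40: 7 elements are < x, 0 elements are > x.
New sorted list: [-15, -14, -5, -1, 10, 15, 23, 40]
New median = 9/2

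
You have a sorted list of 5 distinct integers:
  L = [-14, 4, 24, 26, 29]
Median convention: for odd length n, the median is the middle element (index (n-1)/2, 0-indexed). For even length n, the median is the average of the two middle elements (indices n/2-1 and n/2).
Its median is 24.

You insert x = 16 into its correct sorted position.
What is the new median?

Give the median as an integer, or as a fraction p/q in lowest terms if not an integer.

Old list (sorted, length 5): [-14, 4, 24, 26, 29]
Old median = 24
Insert x = 16
Old length odd (5). Middle was index 2 = 24.
New length even (6). New median = avg of two middle elements.
x = 16: 2 elements are < x, 3 elements are > x.
New sorted list: [-14, 4, 16, 24, 26, 29]
New median = 20

Answer: 20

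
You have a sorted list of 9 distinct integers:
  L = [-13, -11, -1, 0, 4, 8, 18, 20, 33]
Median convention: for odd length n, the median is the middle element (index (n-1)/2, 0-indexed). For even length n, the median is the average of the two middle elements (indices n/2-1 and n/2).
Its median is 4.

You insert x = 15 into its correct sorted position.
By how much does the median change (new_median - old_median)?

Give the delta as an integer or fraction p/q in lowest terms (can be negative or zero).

Answer: 2

Derivation:
Old median = 4
After inserting x = 15: new sorted = [-13, -11, -1, 0, 4, 8, 15, 18, 20, 33]
New median = 6
Delta = 6 - 4 = 2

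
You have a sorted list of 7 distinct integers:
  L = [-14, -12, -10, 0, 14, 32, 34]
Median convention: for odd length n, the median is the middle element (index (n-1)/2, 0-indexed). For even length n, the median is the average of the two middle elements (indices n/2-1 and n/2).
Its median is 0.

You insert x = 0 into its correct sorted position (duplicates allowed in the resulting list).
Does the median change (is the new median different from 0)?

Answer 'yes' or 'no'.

Old median = 0
Insert x = 0
New median = 0
Changed? no

Answer: no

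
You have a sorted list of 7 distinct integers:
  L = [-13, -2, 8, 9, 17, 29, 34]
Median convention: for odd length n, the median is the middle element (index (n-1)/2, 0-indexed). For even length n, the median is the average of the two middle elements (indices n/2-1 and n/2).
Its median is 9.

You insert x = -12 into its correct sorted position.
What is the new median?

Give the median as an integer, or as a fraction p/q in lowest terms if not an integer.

Old list (sorted, length 7): [-13, -2, 8, 9, 17, 29, 34]
Old median = 9
Insert x = -12
Old length odd (7). Middle was index 3 = 9.
New length even (8). New median = avg of two middle elements.
x = -12: 1 elements are < x, 6 elements are > x.
New sorted list: [-13, -12, -2, 8, 9, 17, 29, 34]
New median = 17/2

Answer: 17/2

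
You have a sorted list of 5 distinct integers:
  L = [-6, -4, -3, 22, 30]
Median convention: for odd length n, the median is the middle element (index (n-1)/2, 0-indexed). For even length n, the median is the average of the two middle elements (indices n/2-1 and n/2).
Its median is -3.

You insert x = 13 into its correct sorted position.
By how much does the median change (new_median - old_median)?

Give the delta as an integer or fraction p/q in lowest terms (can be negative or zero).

Old median = -3
After inserting x = 13: new sorted = [-6, -4, -3, 13, 22, 30]
New median = 5
Delta = 5 - -3 = 8

Answer: 8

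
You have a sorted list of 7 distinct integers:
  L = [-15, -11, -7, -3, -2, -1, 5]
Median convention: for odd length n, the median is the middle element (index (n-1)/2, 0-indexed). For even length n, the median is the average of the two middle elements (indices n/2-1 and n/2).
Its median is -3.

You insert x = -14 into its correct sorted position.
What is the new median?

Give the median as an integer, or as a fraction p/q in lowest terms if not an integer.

Answer: -5

Derivation:
Old list (sorted, length 7): [-15, -11, -7, -3, -2, -1, 5]
Old median = -3
Insert x = -14
Old length odd (7). Middle was index 3 = -3.
New length even (8). New median = avg of two middle elements.
x = -14: 1 elements are < x, 6 elements are > x.
New sorted list: [-15, -14, -11, -7, -3, -2, -1, 5]
New median = -5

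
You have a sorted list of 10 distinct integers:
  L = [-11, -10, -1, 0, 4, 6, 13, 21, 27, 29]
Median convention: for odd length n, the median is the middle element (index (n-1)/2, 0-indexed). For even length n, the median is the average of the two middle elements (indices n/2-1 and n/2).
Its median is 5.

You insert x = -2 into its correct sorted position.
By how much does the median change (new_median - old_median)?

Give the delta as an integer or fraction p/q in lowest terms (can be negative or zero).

Old median = 5
After inserting x = -2: new sorted = [-11, -10, -2, -1, 0, 4, 6, 13, 21, 27, 29]
New median = 4
Delta = 4 - 5 = -1

Answer: -1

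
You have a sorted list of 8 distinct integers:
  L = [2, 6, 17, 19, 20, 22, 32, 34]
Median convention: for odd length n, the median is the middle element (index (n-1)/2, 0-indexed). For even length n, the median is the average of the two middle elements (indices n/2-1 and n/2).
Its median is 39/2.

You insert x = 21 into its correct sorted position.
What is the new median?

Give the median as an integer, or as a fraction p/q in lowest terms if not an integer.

Answer: 20

Derivation:
Old list (sorted, length 8): [2, 6, 17, 19, 20, 22, 32, 34]
Old median = 39/2
Insert x = 21
Old length even (8). Middle pair: indices 3,4 = 19,20.
New length odd (9). New median = single middle element.
x = 21: 5 elements are < x, 3 elements are > x.
New sorted list: [2, 6, 17, 19, 20, 21, 22, 32, 34]
New median = 20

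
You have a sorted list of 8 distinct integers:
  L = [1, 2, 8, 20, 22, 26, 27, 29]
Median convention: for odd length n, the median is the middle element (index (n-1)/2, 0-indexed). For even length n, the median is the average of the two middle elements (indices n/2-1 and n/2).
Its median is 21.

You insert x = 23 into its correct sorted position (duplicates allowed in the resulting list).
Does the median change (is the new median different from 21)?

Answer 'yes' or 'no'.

Answer: yes

Derivation:
Old median = 21
Insert x = 23
New median = 22
Changed? yes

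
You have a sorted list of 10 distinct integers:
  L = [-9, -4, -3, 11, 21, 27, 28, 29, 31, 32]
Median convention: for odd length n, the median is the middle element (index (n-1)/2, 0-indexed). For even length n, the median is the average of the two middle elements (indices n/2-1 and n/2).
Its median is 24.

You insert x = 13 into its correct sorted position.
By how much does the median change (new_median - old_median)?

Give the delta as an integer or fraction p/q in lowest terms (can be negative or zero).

Answer: -3

Derivation:
Old median = 24
After inserting x = 13: new sorted = [-9, -4, -3, 11, 13, 21, 27, 28, 29, 31, 32]
New median = 21
Delta = 21 - 24 = -3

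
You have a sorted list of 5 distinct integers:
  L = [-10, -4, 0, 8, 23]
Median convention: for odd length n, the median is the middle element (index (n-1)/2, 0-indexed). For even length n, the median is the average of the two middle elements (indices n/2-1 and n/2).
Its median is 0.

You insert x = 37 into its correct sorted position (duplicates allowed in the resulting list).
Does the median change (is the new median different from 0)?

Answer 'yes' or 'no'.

Old median = 0
Insert x = 37
New median = 4
Changed? yes

Answer: yes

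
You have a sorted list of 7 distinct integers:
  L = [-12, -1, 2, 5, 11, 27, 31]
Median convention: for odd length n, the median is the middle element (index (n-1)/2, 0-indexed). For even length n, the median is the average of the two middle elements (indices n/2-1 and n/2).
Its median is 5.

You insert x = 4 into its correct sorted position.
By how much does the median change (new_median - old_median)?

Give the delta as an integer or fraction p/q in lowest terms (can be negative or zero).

Old median = 5
After inserting x = 4: new sorted = [-12, -1, 2, 4, 5, 11, 27, 31]
New median = 9/2
Delta = 9/2 - 5 = -1/2

Answer: -1/2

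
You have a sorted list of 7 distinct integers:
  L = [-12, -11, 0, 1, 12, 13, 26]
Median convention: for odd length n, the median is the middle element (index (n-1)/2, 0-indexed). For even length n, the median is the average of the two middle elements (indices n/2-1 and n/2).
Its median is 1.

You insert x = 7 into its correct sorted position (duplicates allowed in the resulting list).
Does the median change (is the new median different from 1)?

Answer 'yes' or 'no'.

Old median = 1
Insert x = 7
New median = 4
Changed? yes

Answer: yes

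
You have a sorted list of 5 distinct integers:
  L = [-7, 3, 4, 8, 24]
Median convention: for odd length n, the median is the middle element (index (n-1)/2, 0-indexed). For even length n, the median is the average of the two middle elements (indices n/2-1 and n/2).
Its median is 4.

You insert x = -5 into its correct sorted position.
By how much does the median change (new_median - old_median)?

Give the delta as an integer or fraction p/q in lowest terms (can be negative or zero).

Old median = 4
After inserting x = -5: new sorted = [-7, -5, 3, 4, 8, 24]
New median = 7/2
Delta = 7/2 - 4 = -1/2

Answer: -1/2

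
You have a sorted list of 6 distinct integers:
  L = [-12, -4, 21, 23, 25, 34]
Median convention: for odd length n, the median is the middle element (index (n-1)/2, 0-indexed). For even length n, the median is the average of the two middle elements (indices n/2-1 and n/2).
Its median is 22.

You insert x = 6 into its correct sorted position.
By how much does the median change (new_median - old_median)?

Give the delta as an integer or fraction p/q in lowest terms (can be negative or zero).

Answer: -1

Derivation:
Old median = 22
After inserting x = 6: new sorted = [-12, -4, 6, 21, 23, 25, 34]
New median = 21
Delta = 21 - 22 = -1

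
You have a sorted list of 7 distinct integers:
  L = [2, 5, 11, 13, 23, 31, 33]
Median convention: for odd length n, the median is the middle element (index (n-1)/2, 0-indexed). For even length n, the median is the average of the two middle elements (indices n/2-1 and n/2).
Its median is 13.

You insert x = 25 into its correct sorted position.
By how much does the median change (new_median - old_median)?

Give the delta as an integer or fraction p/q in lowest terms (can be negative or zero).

Answer: 5

Derivation:
Old median = 13
After inserting x = 25: new sorted = [2, 5, 11, 13, 23, 25, 31, 33]
New median = 18
Delta = 18 - 13 = 5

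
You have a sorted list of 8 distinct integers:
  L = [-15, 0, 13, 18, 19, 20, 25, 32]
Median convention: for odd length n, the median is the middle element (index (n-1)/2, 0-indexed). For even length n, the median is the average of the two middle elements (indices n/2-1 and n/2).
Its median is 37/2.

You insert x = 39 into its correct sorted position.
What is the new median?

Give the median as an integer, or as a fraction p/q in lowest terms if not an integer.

Answer: 19

Derivation:
Old list (sorted, length 8): [-15, 0, 13, 18, 19, 20, 25, 32]
Old median = 37/2
Insert x = 39
Old length even (8). Middle pair: indices 3,4 = 18,19.
New length odd (9). New median = single middle element.
x = 39: 8 elements are < x, 0 elements are > x.
New sorted list: [-15, 0, 13, 18, 19, 20, 25, 32, 39]
New median = 19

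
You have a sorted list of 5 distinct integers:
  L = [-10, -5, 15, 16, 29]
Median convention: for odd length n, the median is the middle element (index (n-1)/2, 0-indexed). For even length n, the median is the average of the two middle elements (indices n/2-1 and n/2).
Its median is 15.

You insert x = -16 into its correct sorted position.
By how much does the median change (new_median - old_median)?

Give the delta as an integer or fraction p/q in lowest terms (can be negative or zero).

Answer: -10

Derivation:
Old median = 15
After inserting x = -16: new sorted = [-16, -10, -5, 15, 16, 29]
New median = 5
Delta = 5 - 15 = -10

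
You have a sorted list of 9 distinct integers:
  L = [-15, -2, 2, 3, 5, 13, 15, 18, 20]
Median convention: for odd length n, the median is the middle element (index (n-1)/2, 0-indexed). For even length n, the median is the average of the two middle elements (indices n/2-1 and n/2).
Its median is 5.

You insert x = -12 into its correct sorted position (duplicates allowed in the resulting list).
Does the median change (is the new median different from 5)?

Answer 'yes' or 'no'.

Answer: yes

Derivation:
Old median = 5
Insert x = -12
New median = 4
Changed? yes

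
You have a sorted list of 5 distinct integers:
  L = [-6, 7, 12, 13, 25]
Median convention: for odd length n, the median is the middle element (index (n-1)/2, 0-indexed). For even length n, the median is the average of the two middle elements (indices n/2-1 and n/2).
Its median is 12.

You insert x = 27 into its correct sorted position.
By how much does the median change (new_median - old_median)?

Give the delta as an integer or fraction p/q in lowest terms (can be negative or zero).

Answer: 1/2

Derivation:
Old median = 12
After inserting x = 27: new sorted = [-6, 7, 12, 13, 25, 27]
New median = 25/2
Delta = 25/2 - 12 = 1/2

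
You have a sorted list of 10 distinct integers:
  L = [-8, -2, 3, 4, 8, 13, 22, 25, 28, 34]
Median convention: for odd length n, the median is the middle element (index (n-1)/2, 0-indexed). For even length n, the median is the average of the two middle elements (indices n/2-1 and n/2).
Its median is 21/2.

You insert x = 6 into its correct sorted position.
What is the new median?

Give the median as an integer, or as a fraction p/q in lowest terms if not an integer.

Old list (sorted, length 10): [-8, -2, 3, 4, 8, 13, 22, 25, 28, 34]
Old median = 21/2
Insert x = 6
Old length even (10). Middle pair: indices 4,5 = 8,13.
New length odd (11). New median = single middle element.
x = 6: 4 elements are < x, 6 elements are > x.
New sorted list: [-8, -2, 3, 4, 6, 8, 13, 22, 25, 28, 34]
New median = 8

Answer: 8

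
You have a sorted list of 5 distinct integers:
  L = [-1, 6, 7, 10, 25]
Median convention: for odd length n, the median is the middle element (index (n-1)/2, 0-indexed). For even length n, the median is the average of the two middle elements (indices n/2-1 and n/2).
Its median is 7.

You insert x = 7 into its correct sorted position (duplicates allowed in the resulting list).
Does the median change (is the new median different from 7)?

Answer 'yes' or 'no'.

Old median = 7
Insert x = 7
New median = 7
Changed? no

Answer: no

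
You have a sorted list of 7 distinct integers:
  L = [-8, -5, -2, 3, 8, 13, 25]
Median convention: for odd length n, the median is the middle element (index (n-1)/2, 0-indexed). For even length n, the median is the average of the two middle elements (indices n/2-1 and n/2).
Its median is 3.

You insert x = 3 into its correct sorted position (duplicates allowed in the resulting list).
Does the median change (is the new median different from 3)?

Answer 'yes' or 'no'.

Old median = 3
Insert x = 3
New median = 3
Changed? no

Answer: no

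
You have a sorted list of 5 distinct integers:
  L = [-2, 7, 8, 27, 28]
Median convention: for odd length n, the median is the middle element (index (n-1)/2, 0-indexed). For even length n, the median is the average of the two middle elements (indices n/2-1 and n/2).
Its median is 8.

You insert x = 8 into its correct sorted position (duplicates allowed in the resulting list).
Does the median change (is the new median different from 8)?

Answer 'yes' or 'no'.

Answer: no

Derivation:
Old median = 8
Insert x = 8
New median = 8
Changed? no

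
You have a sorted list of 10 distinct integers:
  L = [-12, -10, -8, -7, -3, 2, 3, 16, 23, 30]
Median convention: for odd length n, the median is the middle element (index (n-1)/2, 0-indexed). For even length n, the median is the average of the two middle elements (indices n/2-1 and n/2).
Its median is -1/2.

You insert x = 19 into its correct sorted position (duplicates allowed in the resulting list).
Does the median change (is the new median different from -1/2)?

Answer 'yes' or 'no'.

Old median = -1/2
Insert x = 19
New median = 2
Changed? yes

Answer: yes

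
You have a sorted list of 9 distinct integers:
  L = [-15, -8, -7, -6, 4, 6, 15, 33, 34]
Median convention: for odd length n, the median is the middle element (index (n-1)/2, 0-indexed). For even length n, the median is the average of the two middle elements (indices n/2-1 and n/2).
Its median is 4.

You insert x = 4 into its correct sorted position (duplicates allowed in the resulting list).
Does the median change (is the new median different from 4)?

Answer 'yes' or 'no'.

Old median = 4
Insert x = 4
New median = 4
Changed? no

Answer: no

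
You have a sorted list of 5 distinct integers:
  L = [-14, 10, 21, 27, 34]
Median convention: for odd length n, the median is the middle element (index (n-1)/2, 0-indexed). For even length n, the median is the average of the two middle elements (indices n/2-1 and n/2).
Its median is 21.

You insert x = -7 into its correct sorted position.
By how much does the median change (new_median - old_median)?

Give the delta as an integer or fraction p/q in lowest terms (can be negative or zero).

Answer: -11/2

Derivation:
Old median = 21
After inserting x = -7: new sorted = [-14, -7, 10, 21, 27, 34]
New median = 31/2
Delta = 31/2 - 21 = -11/2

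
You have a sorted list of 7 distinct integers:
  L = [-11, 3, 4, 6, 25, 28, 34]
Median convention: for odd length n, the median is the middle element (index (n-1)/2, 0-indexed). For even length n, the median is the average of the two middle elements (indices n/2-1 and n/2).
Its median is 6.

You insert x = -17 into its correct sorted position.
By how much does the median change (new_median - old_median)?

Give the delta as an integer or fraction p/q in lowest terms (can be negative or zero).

Old median = 6
After inserting x = -17: new sorted = [-17, -11, 3, 4, 6, 25, 28, 34]
New median = 5
Delta = 5 - 6 = -1

Answer: -1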